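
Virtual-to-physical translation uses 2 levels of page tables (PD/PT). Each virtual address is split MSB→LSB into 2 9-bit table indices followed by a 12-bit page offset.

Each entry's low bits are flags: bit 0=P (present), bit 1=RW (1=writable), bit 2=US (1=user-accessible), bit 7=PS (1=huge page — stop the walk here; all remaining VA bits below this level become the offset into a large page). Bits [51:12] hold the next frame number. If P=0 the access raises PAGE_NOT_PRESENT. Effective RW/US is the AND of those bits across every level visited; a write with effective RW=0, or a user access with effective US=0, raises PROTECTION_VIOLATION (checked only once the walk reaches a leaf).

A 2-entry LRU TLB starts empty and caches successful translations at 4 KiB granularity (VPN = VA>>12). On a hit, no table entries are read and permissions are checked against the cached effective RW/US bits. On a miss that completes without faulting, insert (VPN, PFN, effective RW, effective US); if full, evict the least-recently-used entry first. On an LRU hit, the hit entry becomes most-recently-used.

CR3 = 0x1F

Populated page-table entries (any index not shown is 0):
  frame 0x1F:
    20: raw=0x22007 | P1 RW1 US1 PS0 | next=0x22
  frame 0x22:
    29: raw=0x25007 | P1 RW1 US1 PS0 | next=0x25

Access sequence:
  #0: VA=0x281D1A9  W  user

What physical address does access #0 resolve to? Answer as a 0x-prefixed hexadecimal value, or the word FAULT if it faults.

Per-access translation:
#0 VA=0x281D1A9 (w,user):
  L0: frame=0x1F idx=20 entry=0x22007 [P=1 RW=1 US=1 PS=0]
  L1: frame=0x22 idx=29 entry=0x25007 [P=1 RW=1 US=1 PS=0]
  → PA=0x251A9  (2 entries read)

Access #0 PA: 0x251A9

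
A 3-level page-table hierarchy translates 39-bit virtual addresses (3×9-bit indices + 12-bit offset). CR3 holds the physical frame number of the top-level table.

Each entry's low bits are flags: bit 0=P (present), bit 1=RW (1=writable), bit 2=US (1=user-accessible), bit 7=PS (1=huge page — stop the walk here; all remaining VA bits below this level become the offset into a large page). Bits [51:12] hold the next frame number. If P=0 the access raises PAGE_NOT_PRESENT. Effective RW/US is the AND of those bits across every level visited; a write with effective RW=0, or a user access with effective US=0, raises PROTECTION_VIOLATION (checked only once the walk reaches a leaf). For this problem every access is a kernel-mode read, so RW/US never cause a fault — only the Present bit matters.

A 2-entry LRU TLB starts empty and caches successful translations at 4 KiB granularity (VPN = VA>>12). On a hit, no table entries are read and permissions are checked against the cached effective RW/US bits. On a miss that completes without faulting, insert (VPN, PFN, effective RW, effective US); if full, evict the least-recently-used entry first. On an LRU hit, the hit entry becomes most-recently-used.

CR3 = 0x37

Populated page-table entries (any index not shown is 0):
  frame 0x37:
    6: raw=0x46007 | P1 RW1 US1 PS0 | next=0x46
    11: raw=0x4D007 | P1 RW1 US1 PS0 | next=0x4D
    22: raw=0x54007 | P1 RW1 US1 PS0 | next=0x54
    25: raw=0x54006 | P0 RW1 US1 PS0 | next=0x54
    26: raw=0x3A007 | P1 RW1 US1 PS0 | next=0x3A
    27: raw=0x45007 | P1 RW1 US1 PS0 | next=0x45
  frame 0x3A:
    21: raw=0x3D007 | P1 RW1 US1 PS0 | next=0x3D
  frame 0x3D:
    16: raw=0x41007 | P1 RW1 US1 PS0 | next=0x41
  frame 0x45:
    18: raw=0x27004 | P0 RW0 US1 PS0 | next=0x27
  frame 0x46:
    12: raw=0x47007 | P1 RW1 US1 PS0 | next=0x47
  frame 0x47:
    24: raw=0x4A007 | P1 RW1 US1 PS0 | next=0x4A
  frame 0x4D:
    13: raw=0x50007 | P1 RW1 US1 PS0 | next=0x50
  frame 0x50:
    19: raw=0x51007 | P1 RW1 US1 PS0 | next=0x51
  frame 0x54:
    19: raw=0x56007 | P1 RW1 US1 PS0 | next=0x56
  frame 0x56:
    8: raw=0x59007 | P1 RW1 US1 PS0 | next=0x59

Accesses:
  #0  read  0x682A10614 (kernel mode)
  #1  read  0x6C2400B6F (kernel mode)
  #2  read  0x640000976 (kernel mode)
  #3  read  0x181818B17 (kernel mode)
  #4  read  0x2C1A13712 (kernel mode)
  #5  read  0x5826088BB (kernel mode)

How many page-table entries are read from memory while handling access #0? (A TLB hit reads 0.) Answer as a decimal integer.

Walk each access:
#0 VA=0x682A10614 (r,kernel):
  L0: frame=0x37 idx=26 entry=0x3A007 [P=1 RW=1 US=1 PS=0]
  L1: frame=0x3A idx=21 entry=0x3D007 [P=1 RW=1 US=1 PS=0]
  L2: frame=0x3D idx=16 entry=0x41007 [P=1 RW=1 US=1 PS=0]
  → PA=0x41614  (3 entries read)
#1 VA=0x6C2400B6F (r,kernel):
  L0: frame=0x37 idx=27 entry=0x45007 [P=1 RW=1 US=1 PS=0]
  L1: frame=0x45 idx=18 entry=0x27004 [P=0 RW=0 US=1 PS=0]
  → PAGE_NOT_PRESENT  (2 entries read)
#2 VA=0x640000976 (r,kernel):
  L0: frame=0x37 idx=25 entry=0x54006 [P=0 RW=1 US=1 PS=0]
  → PAGE_NOT_PRESENT  (1 entries read)
#3 VA=0x181818B17 (r,kernel):
  L0: frame=0x37 idx=6 entry=0x46007 [P=1 RW=1 US=1 PS=0]
  L1: frame=0x46 idx=12 entry=0x47007 [P=1 RW=1 US=1 PS=0]
  L2: frame=0x47 idx=24 entry=0x4A007 [P=1 RW=1 US=1 PS=0]
  → PA=0x4AB17  (3 entries read)
#4 VA=0x2C1A13712 (r,kernel):
  L0: frame=0x37 idx=11 entry=0x4D007 [P=1 RW=1 US=1 PS=0]
  L1: frame=0x4D idx=13 entry=0x50007 [P=1 RW=1 US=1 PS=0]
  L2: frame=0x50 idx=19 entry=0x51007 [P=1 RW=1 US=1 PS=0]
  → PA=0x51712  (3 entries read)
#5 VA=0x5826088BB (r,kernel):
  L0: frame=0x37 idx=22 entry=0x54007 [P=1 RW=1 US=1 PS=0]
  L1: frame=0x54 idx=19 entry=0x56007 [P=1 RW=1 US=1 PS=0]
  L2: frame=0x56 idx=8 entry=0x59007 [P=1 RW=1 US=1 PS=0]
  → PA=0x598BB  (3 entries read)

Entries read for #0: 3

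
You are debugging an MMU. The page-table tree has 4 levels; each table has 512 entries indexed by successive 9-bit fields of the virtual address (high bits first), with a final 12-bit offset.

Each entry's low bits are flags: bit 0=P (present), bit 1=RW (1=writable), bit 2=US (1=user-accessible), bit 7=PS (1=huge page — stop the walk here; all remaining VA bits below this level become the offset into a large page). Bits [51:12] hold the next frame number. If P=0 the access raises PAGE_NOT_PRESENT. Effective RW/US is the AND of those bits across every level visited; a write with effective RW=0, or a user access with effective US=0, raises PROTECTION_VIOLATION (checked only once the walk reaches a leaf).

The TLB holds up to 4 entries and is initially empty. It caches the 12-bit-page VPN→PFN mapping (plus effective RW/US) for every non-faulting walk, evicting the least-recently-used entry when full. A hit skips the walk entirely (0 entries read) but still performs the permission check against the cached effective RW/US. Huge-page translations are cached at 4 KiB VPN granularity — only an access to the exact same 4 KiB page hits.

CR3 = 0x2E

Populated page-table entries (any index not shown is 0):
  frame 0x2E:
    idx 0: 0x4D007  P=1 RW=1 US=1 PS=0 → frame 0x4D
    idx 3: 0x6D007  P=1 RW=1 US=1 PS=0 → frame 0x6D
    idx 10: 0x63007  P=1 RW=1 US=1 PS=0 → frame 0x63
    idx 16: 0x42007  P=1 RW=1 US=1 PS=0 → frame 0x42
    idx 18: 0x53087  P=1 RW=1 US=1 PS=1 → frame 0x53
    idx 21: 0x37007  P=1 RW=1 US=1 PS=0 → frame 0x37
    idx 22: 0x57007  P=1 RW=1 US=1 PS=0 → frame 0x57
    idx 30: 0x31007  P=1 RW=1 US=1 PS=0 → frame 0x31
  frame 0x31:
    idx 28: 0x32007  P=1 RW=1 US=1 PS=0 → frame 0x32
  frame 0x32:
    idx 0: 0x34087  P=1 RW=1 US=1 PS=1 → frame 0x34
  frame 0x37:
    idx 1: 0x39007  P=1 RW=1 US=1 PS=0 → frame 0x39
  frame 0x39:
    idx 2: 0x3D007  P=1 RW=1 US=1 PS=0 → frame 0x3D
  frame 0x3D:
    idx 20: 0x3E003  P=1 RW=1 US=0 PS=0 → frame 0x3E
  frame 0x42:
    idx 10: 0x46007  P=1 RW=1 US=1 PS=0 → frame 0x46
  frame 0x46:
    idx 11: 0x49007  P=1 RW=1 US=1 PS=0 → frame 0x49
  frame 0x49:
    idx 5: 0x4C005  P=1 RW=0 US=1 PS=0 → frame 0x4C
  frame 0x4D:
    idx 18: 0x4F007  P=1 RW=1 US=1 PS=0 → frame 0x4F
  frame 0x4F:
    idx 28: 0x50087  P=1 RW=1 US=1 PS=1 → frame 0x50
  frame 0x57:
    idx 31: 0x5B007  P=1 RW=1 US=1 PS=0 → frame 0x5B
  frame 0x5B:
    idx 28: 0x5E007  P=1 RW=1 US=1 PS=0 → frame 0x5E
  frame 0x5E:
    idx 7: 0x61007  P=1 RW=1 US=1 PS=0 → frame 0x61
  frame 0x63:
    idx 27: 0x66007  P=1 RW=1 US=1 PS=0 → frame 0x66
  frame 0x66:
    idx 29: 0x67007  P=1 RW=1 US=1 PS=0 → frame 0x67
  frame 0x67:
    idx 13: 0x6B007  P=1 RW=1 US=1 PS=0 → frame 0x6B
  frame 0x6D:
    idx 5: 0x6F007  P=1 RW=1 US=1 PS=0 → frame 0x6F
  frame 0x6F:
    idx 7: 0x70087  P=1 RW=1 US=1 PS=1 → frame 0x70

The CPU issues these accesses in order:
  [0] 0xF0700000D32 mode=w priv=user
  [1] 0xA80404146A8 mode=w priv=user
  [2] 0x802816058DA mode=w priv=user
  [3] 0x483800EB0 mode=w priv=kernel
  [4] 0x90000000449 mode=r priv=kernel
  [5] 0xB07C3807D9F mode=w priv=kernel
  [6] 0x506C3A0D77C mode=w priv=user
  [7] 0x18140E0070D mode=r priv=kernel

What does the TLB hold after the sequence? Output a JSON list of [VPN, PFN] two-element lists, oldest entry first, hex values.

Walk each access:
#0 VA=0xF0700000D32 (w,user):
  L0: frame=0x2E idx=30 entry=0x31007 [P=1 RW=1 US=1 PS=0]
  L1: frame=0x31 idx=28 entry=0x32007 [P=1 RW=1 US=1 PS=0]
  L2: frame=0x32 idx=0 entry=0x34087 [P=1 RW=1 US=1 PS=1]
  ⇒ phys 0x34D32 (huge @L2)  [3 reads]
#1 VA=0xA80404146A8 (w,user):
  L0: frame=0x2E idx=21 entry=0x37007 [P=1 RW=1 US=1 PS=0]
  L1: frame=0x37 idx=1 entry=0x39007 [P=1 RW=1 US=1 PS=0]
  L2: frame=0x39 idx=2 entry=0x3D007 [P=1 RW=1 US=1 PS=0]
  L3: frame=0x3D idx=20 entry=0x3E003 [P=1 RW=1 US=0 PS=0]
  → PROTECTION_VIOLATION  (4 entries read)
#2 VA=0x802816058DA (w,user):
  L0: frame=0x2E idx=16 entry=0x42007 [P=1 RW=1 US=1 PS=0]
  L1: frame=0x42 idx=10 entry=0x46007 [P=1 RW=1 US=1 PS=0]
  L2: frame=0x46 idx=11 entry=0x49007 [P=1 RW=1 US=1 PS=0]
  L3: frame=0x49 idx=5 entry=0x4C005 [P=1 RW=0 US=1 PS=0]
  → PROTECTION_VIOLATION  (4 entries read)
#3 VA=0x483800EB0 (w,kernel):
  L0: frame=0x2E idx=0 entry=0x4D007 [P=1 RW=1 US=1 PS=0]
  L1: frame=0x4D idx=18 entry=0x4F007 [P=1 RW=1 US=1 PS=0]
  L2: frame=0x4F idx=28 entry=0x50087 [P=1 RW=1 US=1 PS=1]
  ⇒ phys 0x50EB0 (huge @L2)  [3 reads]
#4 VA=0x90000000449 (r,kernel):
  L0: frame=0x2E idx=18 entry=0x53087 [P=1 RW=1 US=1 PS=1]
  ⇒ phys 0x53449 (huge @L0)  [1 reads]
#5 VA=0xB07C3807D9F (w,kernel):
  L0: frame=0x2E idx=22 entry=0x57007 [P=1 RW=1 US=1 PS=0]
  L1: frame=0x57 idx=31 entry=0x5B007 [P=1 RW=1 US=1 PS=0]
  L2: frame=0x5B idx=28 entry=0x5E007 [P=1 RW=1 US=1 PS=0]
  L3: frame=0x5E idx=7 entry=0x61007 [P=1 RW=1 US=1 PS=0]
  ⇒ phys 0x61D9F  [4 reads]
#6 VA=0x506C3A0D77C (w,user):
  L0: frame=0x2E idx=10 entry=0x63007 [P=1 RW=1 US=1 PS=0]
  L1: frame=0x63 idx=27 entry=0x66007 [P=1 RW=1 US=1 PS=0]
  L2: frame=0x66 idx=29 entry=0x67007 [P=1 RW=1 US=1 PS=0]
  L3: frame=0x67 idx=13 entry=0x6B007 [P=1 RW=1 US=1 PS=0]
  ⇒ phys 0x6B77C  [4 reads]
#7 VA=0x18140E0070D (r,kernel):
  L0: frame=0x2E idx=3 entry=0x6D007 [P=1 RW=1 US=1 PS=0]
  L1: frame=0x6D idx=5 entry=0x6F007 [P=1 RW=1 US=1 PS=0]
  L2: frame=0x6F idx=7 entry=0x70087 [P=1 RW=1 US=1 PS=1]
  ⇒ phys 0x7070D (huge @L2)  [3 reads]

TLB: [["0x90000000", "0x53"], ["0xB07C3807", "0x61"], ["0x506C3A0D", "0x6B"], ["0x18140E00", "0x70"]]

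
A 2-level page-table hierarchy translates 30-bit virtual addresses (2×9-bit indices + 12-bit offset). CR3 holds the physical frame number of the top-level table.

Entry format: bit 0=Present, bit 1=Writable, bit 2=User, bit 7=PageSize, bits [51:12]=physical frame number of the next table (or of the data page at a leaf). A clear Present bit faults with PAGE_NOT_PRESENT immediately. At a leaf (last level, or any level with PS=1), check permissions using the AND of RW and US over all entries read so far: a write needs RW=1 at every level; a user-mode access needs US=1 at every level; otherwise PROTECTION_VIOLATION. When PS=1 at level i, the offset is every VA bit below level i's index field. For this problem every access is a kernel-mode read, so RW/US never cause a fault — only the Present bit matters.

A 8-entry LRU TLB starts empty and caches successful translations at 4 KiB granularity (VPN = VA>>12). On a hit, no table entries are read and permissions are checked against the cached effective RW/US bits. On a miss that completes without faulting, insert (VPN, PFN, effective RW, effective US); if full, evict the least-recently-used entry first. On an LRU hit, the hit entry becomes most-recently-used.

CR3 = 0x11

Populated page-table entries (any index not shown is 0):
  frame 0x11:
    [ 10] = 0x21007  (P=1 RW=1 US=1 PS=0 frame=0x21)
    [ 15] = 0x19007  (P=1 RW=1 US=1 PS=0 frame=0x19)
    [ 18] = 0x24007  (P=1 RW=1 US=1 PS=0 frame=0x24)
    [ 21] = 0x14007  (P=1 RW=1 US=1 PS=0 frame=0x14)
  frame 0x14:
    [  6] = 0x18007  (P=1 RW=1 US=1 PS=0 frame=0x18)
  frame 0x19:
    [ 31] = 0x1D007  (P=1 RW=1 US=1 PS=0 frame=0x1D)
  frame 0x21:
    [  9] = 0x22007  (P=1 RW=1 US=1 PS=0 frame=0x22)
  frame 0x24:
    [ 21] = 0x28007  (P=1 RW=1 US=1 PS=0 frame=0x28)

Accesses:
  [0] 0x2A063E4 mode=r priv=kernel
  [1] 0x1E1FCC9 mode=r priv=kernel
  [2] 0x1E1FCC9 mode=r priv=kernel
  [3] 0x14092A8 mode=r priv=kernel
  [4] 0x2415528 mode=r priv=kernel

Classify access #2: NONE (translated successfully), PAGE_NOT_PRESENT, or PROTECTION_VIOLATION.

Trace:
#0 VA=0x2A063E4 (r,kernel):
  [0] read 0x11 idx=21: raw=0x14007 flags P=1 W=1 U=1 S=0
  [1] read 0x14 idx=6: raw=0x18007 flags P=1 W=1 U=1 S=0
  ⇒ phys 0x183E4  [2 reads]
#1 VA=0x1E1FCC9 (r,kernel):
  [0] read 0x11 idx=15: raw=0x19007 flags P=1 W=1 U=1 S=0
  [1] read 0x19 idx=31: raw=0x1D007 flags P=1 W=1 U=1 S=0
  ⇒ phys 0x1DCC9  [2 reads]
#2 VA=0x1E1FCC9 (r,kernel):
  TLB hit vpn=0x1E1F → PA=0x1DCC9
#3 VA=0x14092A8 (r,kernel):
  [0] read 0x11 idx=10: raw=0x21007 flags P=1 W=1 U=1 S=0
  [1] read 0x21 idx=9: raw=0x22007 flags P=1 W=1 U=1 S=0
  ⇒ phys 0x222A8  [2 reads]
#4 VA=0x2415528 (r,kernel):
  [0] read 0x11 idx=18: raw=0x24007 flags P=1 W=1 U=1 S=0
  [1] read 0x24 idx=21: raw=0x28007 flags P=1 W=1 U=1 S=0
  ⇒ phys 0x28528  [2 reads]

Access #2 fault: NONE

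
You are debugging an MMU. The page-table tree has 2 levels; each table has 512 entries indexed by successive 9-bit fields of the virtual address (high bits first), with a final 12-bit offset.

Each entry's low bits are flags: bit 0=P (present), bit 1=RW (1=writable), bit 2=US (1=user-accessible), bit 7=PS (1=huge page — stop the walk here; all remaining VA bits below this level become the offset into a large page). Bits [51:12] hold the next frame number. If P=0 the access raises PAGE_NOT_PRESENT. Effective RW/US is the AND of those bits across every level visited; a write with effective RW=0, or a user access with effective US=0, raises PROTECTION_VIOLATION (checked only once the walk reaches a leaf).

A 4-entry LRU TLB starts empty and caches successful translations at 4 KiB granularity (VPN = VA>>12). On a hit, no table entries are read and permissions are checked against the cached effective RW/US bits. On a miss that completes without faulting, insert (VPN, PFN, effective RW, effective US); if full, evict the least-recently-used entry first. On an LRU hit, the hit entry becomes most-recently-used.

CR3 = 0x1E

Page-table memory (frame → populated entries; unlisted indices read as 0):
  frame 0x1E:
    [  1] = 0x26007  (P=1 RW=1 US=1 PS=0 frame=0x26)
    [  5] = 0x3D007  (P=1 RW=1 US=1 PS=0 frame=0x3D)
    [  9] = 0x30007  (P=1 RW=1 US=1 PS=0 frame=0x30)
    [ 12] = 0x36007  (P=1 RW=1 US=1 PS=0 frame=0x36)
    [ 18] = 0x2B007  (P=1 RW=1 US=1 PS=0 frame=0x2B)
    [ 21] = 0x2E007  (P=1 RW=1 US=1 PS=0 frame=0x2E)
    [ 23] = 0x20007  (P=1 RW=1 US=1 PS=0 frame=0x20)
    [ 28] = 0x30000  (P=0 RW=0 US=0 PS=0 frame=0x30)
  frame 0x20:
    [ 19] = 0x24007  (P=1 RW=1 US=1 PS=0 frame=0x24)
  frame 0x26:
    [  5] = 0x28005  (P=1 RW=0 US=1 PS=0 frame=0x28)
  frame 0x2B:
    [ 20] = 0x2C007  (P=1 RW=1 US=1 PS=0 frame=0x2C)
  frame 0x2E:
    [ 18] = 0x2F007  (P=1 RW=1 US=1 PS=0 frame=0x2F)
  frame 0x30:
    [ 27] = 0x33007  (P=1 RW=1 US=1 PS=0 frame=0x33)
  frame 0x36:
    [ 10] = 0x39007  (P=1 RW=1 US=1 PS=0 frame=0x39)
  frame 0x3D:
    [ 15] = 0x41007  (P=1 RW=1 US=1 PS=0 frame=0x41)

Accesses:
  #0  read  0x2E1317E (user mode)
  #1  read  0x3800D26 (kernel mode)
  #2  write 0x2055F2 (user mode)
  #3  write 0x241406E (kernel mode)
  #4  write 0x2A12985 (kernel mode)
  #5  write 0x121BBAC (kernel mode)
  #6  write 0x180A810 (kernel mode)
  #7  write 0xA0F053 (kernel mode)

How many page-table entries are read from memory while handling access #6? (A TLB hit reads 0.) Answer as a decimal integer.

Trace:
#0 VA=0x2E1317E (r,user):
  [0] read 0x1E idx=23: raw=0x20007 flags P=1 W=1 U=1 S=0
  [1] read 0x20 idx=19: raw=0x24007 flags P=1 W=1 U=1 S=0
  ⇒ phys 0x2417E  [2 reads]
#1 VA=0x3800D26 (r,kernel):
  [0] read 0x1E idx=28: raw=0x30000 flags P=0 W=0 U=0 S=0
  ⇒ fault: PAGE_NOT_PRESENT  — 1 lookups
#2 VA=0x2055F2 (w,user):
  [0] read 0x1E idx=1: raw=0x26007 flags P=1 W=1 U=1 S=0
  [1] read 0x26 idx=5: raw=0x28005 flags P=1 W=0 U=1 S=0
  ⇒ fault: PROTECTION_VIOLATION  — 2 lookups
#3 VA=0x241406E (w,kernel):
  [0] read 0x1E idx=18: raw=0x2B007 flags P=1 W=1 U=1 S=0
  [1] read 0x2B idx=20: raw=0x2C007 flags P=1 W=1 U=1 S=0
  ⇒ phys 0x2C06E  [2 reads]
#4 VA=0x2A12985 (w,kernel):
  [0] read 0x1E idx=21: raw=0x2E007 flags P=1 W=1 U=1 S=0
  [1] read 0x2E idx=18: raw=0x2F007 flags P=1 W=1 U=1 S=0
  ⇒ phys 0x2F985  [2 reads]
#5 VA=0x121BBAC (w,kernel):
  [0] read 0x1E idx=9: raw=0x30007 flags P=1 W=1 U=1 S=0
  [1] read 0x30 idx=27: raw=0x33007 flags P=1 W=1 U=1 S=0
  ⇒ phys 0x33BAC  [2 reads]
#6 VA=0x180A810 (w,kernel):
  [0] read 0x1E idx=12: raw=0x36007 flags P=1 W=1 U=1 S=0
  [1] read 0x36 idx=10: raw=0x39007 flags P=1 W=1 U=1 S=0
  ⇒ phys 0x39810  [2 reads]
#7 VA=0xA0F053 (w,kernel):
  [0] read 0x1E idx=5: raw=0x3D007 flags P=1 W=1 U=1 S=0
  [1] read 0x3D idx=15: raw=0x41007 flags P=1 W=1 U=1 S=0
  ⇒ phys 0x41053  [2 reads]

Entries read for #6: 2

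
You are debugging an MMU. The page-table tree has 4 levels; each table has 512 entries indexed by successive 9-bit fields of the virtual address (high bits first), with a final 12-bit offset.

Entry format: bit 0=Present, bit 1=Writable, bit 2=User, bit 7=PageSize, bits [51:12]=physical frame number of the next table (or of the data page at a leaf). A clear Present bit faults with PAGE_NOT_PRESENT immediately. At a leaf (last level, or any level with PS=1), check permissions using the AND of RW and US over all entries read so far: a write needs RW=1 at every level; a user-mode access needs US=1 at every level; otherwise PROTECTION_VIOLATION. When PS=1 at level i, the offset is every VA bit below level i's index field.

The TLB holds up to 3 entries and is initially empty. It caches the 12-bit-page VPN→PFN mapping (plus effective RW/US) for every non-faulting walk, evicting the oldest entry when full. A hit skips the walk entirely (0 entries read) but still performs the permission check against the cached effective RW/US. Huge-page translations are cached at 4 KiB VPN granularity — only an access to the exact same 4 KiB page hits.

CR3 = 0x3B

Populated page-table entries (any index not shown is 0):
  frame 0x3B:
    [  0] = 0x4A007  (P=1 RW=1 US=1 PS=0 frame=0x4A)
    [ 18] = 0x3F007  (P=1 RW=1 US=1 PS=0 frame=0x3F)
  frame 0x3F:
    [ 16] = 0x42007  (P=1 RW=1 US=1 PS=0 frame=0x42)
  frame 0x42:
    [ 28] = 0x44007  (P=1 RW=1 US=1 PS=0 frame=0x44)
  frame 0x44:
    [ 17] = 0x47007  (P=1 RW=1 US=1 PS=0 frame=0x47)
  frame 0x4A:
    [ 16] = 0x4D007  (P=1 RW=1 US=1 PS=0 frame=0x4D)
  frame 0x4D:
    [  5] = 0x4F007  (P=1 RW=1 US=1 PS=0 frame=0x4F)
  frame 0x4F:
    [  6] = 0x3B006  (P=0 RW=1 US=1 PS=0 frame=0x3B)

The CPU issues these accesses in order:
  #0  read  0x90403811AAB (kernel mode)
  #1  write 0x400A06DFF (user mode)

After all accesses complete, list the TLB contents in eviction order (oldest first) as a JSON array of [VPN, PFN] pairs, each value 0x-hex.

Walk each access:
#0 VA=0x90403811AAB (r,kernel):
  L0 @0x3B[18] → 0x3F007  P=1,RW=1,US=1,PS=0
  L1 @0x3F[16] → 0x42007  P=1,RW=1,US=1,PS=0
  L2 @0x42[28] → 0x44007  P=1,RW=1,US=1,PS=0
  L3 @0x44[17] → 0x47007  P=1,RW=1,US=1,PS=0
  ✓ 0x47AAB  — 4 lookups
#1 VA=0x400A06DFF (w,user):
  L0 @0x3B[0] → 0x4A007  P=1,RW=1,US=1,PS=0
  L1 @0x4A[16] → 0x4D007  P=1,RW=1,US=1,PS=0
  L2 @0x4D[5] → 0x4F007  P=1,RW=1,US=1,PS=0
  L3 @0x4F[6] → 0x3B006  P=0,RW=1,US=1,PS=0
  ⇒ fault: PAGE_NOT_PRESENT  — 4 lookups

TLB: [["0x90403811", "0x47"]]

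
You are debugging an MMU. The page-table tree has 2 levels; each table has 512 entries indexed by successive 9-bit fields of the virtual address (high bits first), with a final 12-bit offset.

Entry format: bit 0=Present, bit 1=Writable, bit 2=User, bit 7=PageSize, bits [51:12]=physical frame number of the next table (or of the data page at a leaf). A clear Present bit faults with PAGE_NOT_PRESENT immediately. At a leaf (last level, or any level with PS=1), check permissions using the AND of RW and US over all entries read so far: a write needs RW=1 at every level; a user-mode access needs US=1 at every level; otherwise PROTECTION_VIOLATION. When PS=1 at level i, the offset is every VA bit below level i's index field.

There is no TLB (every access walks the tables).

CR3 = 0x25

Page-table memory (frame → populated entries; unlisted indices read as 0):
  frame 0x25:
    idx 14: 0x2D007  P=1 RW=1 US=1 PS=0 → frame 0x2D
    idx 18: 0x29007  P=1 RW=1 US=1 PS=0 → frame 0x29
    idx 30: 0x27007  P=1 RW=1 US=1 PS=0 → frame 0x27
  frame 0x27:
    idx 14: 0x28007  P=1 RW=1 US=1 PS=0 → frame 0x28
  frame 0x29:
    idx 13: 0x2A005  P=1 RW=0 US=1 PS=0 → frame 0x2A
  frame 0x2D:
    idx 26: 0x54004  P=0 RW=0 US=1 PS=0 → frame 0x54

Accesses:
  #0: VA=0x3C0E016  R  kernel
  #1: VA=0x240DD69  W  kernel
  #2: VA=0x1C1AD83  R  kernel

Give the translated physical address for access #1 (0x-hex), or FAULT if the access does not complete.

Per-access translation:
#0 VA=0x3C0E016 (r,kernel):
  L0: frame=0x25 idx=30 entry=0x27007 [P=1 RW=1 US=1 PS=0]
  L1: frame=0x27 idx=14 entry=0x28007 [P=1 RW=1 US=1 PS=0]
  ⇒ phys 0x28016  [2 reads]
#1 VA=0x240DD69 (w,kernel):
  L0: frame=0x25 idx=18 entry=0x29007 [P=1 RW=1 US=1 PS=0]
  L1: frame=0x29 idx=13 entry=0x2A005 [P=1 RW=0 US=1 PS=0]
  → PROTECTION_VIOLATION  (2 entries read)
#2 VA=0x1C1AD83 (r,kernel):
  L0: frame=0x25 idx=14 entry=0x2D007 [P=1 RW=1 US=1 PS=0]
  L1: frame=0x2D idx=26 entry=0x54004 [P=0 RW=0 US=1 PS=0]
  → PAGE_NOT_PRESENT  (2 entries read)

Access #1 PA: FAULT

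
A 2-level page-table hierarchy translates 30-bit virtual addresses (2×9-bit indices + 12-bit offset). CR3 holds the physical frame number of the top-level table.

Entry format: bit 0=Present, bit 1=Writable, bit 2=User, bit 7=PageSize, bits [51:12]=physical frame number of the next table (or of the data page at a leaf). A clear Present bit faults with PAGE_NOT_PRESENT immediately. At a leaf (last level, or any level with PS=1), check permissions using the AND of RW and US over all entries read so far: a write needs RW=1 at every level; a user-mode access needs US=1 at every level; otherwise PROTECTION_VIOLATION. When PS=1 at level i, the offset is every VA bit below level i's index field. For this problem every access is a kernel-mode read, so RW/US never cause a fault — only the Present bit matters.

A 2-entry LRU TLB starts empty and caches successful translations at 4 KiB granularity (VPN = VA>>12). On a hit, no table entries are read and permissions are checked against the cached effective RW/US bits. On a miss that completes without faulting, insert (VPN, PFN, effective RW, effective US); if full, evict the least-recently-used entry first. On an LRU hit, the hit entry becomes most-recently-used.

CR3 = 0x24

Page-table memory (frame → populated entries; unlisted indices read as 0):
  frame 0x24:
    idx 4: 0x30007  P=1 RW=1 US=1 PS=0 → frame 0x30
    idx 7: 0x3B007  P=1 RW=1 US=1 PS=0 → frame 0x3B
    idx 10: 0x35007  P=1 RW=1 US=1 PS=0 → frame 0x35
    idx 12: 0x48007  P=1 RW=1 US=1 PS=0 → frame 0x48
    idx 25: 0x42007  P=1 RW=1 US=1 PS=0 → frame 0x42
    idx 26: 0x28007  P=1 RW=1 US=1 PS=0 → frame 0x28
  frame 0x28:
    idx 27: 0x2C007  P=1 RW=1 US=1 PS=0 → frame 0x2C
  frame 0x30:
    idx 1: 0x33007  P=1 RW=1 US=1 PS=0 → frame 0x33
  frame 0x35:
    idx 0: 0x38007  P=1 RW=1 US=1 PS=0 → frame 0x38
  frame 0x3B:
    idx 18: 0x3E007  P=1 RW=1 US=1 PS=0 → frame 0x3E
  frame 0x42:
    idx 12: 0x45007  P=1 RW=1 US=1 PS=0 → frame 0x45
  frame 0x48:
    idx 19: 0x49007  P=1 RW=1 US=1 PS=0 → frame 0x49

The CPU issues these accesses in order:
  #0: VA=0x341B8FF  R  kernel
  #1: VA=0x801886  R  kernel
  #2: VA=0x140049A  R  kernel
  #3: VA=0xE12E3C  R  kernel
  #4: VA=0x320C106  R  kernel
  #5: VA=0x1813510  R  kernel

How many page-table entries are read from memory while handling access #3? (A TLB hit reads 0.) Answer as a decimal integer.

Per-access translation:
#0 VA=0x341B8FF (r,kernel):
  [0] read 0x24 idx=26: raw=0x28007 flags P=1 W=1 U=1 S=0
  [1] read 0x28 idx=27: raw=0x2C007 flags P=1 W=1 U=1 S=0
  ⇒ phys 0x2C8FF  [2 reads]
#1 VA=0x801886 (r,kernel):
  [0] read 0x24 idx=4: raw=0x30007 flags P=1 W=1 U=1 S=0
  [1] read 0x30 idx=1: raw=0x33007 flags P=1 W=1 U=1 S=0
  ⇒ phys 0x33886  [2 reads]
#2 VA=0x140049A (r,kernel):
  [0] read 0x24 idx=10: raw=0x35007 flags P=1 W=1 U=1 S=0
  [1] read 0x35 idx=0: raw=0x38007 flags P=1 W=1 U=1 S=0
  ⇒ phys 0x3849A  [2 reads]
#3 VA=0xE12E3C (r,kernel):
  [0] read 0x24 idx=7: raw=0x3B007 flags P=1 W=1 U=1 S=0
  [1] read 0x3B idx=18: raw=0x3E007 flags P=1 W=1 U=1 S=0
  ⇒ phys 0x3EE3C  [2 reads]
#4 VA=0x320C106 (r,kernel):
  [0] read 0x24 idx=25: raw=0x42007 flags P=1 W=1 U=1 S=0
  [1] read 0x42 idx=12: raw=0x45007 flags P=1 W=1 U=1 S=0
  ⇒ phys 0x45106  [2 reads]
#5 VA=0x1813510 (r,kernel):
  [0] read 0x24 idx=12: raw=0x48007 flags P=1 W=1 U=1 S=0
  [1] read 0x48 idx=19: raw=0x49007 flags P=1 W=1 U=1 S=0
  ⇒ phys 0x49510  [2 reads]

Entries read for #3: 2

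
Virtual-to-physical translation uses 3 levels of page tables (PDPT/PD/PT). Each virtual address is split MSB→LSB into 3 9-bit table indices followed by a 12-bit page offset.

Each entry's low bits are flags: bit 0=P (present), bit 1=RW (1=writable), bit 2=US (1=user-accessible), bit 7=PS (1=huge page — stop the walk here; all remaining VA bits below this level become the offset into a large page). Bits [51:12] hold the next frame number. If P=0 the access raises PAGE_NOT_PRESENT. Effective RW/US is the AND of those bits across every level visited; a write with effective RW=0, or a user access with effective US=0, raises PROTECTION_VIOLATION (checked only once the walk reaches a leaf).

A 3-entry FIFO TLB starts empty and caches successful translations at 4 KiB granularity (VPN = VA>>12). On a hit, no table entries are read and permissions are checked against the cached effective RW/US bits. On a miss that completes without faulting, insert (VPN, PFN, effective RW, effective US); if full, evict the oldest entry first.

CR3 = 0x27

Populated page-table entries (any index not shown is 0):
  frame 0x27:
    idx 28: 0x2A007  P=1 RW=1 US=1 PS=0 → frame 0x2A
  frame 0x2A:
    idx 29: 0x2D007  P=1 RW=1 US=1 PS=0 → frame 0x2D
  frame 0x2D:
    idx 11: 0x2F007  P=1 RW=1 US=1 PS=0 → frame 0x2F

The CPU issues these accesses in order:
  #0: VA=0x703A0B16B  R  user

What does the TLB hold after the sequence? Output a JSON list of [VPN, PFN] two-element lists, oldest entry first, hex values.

Per-access translation:
#0 VA=0x703A0B16B (r,user):
  L0 @0x27[28] → 0x2A007  P=1,RW=1,US=1,PS=0
  L1 @0x2A[29] → 0x2D007  P=1,RW=1,US=1,PS=0
  L2 @0x2D[11] → 0x2F007  P=1,RW=1,US=1,PS=0
  ✓ 0x2F16B  — 3 lookups

TLB: [["0x703A0B", "0x2F"]]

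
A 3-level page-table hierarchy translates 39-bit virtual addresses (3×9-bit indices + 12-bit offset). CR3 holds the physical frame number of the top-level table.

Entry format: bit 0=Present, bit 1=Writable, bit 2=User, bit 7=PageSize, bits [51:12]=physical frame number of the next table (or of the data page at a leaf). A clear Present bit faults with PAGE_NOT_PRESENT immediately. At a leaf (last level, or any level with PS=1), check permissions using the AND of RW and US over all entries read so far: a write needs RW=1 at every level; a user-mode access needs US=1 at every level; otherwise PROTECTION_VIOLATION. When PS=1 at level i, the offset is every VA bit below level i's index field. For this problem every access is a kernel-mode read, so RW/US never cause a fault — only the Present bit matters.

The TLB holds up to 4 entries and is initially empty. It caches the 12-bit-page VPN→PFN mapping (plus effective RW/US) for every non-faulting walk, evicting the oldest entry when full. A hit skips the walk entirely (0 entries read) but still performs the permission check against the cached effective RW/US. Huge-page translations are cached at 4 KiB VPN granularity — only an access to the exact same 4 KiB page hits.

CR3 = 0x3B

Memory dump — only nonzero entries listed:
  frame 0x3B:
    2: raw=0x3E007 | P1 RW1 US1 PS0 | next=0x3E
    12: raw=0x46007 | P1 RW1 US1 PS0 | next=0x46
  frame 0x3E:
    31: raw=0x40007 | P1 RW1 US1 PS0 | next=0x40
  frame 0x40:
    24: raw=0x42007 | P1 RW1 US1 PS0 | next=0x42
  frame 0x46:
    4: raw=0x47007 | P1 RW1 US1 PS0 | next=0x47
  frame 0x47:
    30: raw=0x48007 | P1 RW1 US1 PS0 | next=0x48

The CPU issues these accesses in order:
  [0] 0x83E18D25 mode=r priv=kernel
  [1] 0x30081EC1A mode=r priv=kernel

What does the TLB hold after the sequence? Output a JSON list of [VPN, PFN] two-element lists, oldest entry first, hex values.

Trace:
#0 VA=0x83E18D25 (r,kernel):
  L0 @0x3B[2] → 0x3E007  P=1,RW=1,US=1,PS=0
  L1 @0x3E[31] → 0x40007  P=1,RW=1,US=1,PS=0
  L2 @0x40[24] → 0x42007  P=1,RW=1,US=1,PS=0
  ⇒ phys 0x42D25  [3 reads]
#1 VA=0x30081EC1A (r,kernel):
  L0 @0x3B[12] → 0x46007  P=1,RW=1,US=1,PS=0
  L1 @0x46[4] → 0x47007  P=1,RW=1,US=1,PS=0
  L2 @0x47[30] → 0x48007  P=1,RW=1,US=1,PS=0
  ⇒ phys 0x48C1A  [3 reads]

TLB: [["0x83E18", "0x42"], ["0x30081E", "0x48"]]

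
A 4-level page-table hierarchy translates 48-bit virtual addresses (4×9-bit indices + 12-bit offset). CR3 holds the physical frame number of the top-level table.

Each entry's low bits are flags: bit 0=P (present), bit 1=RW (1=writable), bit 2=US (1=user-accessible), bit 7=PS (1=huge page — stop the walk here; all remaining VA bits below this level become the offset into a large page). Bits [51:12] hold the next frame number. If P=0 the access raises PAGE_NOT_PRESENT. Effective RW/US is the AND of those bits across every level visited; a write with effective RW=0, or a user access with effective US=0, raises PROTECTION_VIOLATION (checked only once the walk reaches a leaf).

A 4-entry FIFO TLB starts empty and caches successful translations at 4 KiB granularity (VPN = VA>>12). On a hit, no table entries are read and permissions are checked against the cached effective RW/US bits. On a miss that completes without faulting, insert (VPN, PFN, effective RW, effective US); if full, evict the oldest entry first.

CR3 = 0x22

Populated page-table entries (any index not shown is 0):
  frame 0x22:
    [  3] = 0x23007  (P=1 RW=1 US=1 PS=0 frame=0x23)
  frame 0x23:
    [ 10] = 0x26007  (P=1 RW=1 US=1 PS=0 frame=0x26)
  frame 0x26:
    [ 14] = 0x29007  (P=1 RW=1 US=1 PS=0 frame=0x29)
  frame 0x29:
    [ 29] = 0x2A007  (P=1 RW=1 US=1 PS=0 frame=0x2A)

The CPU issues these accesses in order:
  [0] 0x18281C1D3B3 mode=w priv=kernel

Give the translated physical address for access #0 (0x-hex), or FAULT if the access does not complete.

Trace:
#0 VA=0x18281C1D3B3 (w,kernel):
  lvl0: tbl 0x22, slot 3 ⇒ 0x23007 (P1/RW1/US1/PS0)
  lvl1: tbl 0x23, slot 10 ⇒ 0x26007 (P1/RW1/US1/PS0)
  lvl2: tbl 0x26, slot 14 ⇒ 0x29007 (P1/RW1/US1/PS0)
  lvl3: tbl 0x29, slot 29 ⇒ 0x2A007 (P1/RW1/US1/PS0)
  ✓ 0x2A3B3  — 4 lookups

Access #0 PA: 0x2A3B3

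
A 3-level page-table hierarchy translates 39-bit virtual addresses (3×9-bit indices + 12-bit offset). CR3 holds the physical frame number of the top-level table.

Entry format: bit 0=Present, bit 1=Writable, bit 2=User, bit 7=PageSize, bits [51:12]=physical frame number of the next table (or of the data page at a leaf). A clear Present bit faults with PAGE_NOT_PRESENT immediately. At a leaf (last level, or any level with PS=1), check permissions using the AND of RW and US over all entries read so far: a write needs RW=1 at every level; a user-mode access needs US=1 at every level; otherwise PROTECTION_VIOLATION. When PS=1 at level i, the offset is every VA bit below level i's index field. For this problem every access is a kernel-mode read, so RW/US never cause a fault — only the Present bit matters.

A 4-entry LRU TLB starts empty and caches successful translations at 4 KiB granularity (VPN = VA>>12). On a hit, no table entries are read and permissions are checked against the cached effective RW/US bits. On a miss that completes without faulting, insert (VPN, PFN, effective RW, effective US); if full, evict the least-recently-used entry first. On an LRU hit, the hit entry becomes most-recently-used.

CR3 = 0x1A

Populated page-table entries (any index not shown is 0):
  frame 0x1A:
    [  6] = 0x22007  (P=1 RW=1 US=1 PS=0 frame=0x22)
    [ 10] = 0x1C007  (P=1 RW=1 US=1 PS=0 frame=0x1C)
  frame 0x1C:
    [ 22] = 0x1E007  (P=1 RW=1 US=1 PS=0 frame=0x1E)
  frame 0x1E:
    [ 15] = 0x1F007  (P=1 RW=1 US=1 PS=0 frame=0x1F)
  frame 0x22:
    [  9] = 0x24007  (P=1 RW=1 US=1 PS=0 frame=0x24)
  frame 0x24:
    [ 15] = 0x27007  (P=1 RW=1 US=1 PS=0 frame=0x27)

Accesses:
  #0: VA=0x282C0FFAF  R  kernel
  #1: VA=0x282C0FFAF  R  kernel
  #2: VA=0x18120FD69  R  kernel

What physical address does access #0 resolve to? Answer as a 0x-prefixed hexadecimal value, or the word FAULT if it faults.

Per-access translation:
#0 VA=0x282C0FFAF (r,kernel):
  lvl0: tbl 0x1A, slot 10 ⇒ 0x1C007 (P1/RW1/US1/PS0)
  lvl1: tbl 0x1C, slot 22 ⇒ 0x1E007 (P1/RW1/US1/PS0)
  lvl2: tbl 0x1E, slot 15 ⇒ 0x1F007 (P1/RW1/US1/PS0)
  ⇒ phys 0x1FFAF  [3 reads]
#1 VA=0x282C0FFAF (r,kernel):
  TLB hit vpn=0x282C0F → PA=0x1FFAF
#2 VA=0x18120FD69 (r,kernel):
  lvl0: tbl 0x1A, slot 6 ⇒ 0x22007 (P1/RW1/US1/PS0)
  lvl1: tbl 0x22, slot 9 ⇒ 0x24007 (P1/RW1/US1/PS0)
  lvl2: tbl 0x24, slot 15 ⇒ 0x27007 (P1/RW1/US1/PS0)
  ⇒ phys 0x27D69  [3 reads]

Access #0 PA: 0x1FFAF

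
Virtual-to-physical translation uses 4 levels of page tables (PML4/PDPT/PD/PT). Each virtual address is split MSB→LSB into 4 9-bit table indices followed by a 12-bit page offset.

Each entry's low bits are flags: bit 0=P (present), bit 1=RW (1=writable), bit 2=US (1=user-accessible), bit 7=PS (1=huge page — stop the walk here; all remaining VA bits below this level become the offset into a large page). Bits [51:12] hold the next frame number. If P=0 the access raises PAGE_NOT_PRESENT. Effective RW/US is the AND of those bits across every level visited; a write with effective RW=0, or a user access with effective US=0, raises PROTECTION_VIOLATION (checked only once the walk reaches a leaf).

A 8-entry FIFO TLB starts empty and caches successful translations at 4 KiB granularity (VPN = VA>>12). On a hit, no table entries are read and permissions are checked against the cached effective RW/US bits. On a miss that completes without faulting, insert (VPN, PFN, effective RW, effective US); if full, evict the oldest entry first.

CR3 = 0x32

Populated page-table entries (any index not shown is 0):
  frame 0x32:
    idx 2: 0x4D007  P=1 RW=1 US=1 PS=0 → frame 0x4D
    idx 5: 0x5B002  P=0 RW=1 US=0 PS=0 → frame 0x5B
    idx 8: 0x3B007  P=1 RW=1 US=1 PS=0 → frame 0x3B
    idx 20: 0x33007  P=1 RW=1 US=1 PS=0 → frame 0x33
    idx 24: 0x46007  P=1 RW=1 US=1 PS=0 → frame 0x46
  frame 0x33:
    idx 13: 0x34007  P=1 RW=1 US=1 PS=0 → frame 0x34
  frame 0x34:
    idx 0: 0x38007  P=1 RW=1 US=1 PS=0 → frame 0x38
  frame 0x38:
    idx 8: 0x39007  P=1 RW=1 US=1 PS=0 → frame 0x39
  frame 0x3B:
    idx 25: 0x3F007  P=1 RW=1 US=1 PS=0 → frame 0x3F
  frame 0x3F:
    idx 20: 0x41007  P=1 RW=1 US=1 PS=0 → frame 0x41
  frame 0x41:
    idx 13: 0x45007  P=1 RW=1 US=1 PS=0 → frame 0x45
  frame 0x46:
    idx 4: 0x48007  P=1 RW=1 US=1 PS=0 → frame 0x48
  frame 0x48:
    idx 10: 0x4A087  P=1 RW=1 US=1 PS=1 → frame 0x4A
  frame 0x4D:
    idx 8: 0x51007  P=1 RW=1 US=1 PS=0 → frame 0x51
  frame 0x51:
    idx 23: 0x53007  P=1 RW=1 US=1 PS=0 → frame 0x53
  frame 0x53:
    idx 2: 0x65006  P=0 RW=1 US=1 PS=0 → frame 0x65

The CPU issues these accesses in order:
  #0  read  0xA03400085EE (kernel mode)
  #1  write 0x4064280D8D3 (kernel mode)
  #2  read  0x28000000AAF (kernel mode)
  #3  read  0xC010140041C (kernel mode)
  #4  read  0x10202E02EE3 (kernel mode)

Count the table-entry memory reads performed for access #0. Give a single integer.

Walk each access:
#0 VA=0xA03400085EE (r,kernel):
  L0: frame=0x32 idx=20 entry=0x33007 [P=1 RW=1 US=1 PS=0]
  L1: frame=0x33 idx=13 entry=0x34007 [P=1 RW=1 US=1 PS=0]
  L2: frame=0x34 idx=0 entry=0x38007 [P=1 RW=1 US=1 PS=0]
  L3: frame=0x38 idx=8 entry=0x39007 [P=1 RW=1 US=1 PS=0]
  ⇒ phys 0x395EE  [4 reads]
#1 VA=0x4064280D8D3 (w,kernel):
  L0: frame=0x32 idx=8 entry=0x3B007 [P=1 RW=1 US=1 PS=0]
  L1: frame=0x3B idx=25 entry=0x3F007 [P=1 RW=1 US=1 PS=0]
  L2: frame=0x3F idx=20 entry=0x41007 [P=1 RW=1 US=1 PS=0]
  L3: frame=0x41 idx=13 entry=0x45007 [P=1 RW=1 US=1 PS=0]
  ⇒ phys 0x458D3  [4 reads]
#2 VA=0x28000000AAF (r,kernel):
  L0: frame=0x32 idx=5 entry=0x5B002 [P=0 RW=1 US=0 PS=0]
  → PAGE_NOT_PRESENT  (1 entries read)
#3 VA=0xC010140041C (r,kernel):
  L0: frame=0x32 idx=24 entry=0x46007 [P=1 RW=1 US=1 PS=0]
  L1: frame=0x46 idx=4 entry=0x48007 [P=1 RW=1 US=1 PS=0]
  L2: frame=0x48 idx=10 entry=0x4A087 [P=1 RW=1 US=1 PS=1]
  ⇒ phys 0x4A41C (huge @L2)  [3 reads]
#4 VA=0x10202E02EE3 (r,kernel):
  L0: frame=0x32 idx=2 entry=0x4D007 [P=1 RW=1 US=1 PS=0]
  L1: frame=0x4D idx=8 entry=0x51007 [P=1 RW=1 US=1 PS=0]
  L2: frame=0x51 idx=23 entry=0x53007 [P=1 RW=1 US=1 PS=0]
  L3: frame=0x53 idx=2 entry=0x65006 [P=0 RW=1 US=1 PS=0]
  → PAGE_NOT_PRESENT  (4 entries read)

Entries read for #0: 4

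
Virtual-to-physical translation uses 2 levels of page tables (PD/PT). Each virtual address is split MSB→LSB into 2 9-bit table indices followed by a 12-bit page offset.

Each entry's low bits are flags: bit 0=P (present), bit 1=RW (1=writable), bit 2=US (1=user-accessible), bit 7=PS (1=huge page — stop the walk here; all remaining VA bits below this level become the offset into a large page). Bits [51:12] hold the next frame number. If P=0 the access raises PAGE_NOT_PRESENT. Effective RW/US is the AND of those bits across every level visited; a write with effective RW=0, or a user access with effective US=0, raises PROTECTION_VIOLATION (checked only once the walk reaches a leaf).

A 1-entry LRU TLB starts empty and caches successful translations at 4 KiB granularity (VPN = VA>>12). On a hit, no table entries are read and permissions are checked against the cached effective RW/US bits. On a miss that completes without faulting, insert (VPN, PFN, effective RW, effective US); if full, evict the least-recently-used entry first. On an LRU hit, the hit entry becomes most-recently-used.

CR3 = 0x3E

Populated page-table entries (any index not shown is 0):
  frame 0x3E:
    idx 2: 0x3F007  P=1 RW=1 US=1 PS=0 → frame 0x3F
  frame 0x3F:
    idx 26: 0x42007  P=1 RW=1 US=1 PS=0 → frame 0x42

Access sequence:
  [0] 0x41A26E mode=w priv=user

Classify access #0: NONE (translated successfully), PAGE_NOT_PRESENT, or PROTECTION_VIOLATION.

Trace:
#0 VA=0x41A26E (w,user):
  [0] read 0x3E idx=2: raw=0x3F007 flags P=1 W=1 U=1 S=0
  [1] read 0x3F idx=26: raw=0x42007 flags P=1 W=1 U=1 S=0
  ⇒ phys 0x4226E  [2 reads]

Access #0 fault: NONE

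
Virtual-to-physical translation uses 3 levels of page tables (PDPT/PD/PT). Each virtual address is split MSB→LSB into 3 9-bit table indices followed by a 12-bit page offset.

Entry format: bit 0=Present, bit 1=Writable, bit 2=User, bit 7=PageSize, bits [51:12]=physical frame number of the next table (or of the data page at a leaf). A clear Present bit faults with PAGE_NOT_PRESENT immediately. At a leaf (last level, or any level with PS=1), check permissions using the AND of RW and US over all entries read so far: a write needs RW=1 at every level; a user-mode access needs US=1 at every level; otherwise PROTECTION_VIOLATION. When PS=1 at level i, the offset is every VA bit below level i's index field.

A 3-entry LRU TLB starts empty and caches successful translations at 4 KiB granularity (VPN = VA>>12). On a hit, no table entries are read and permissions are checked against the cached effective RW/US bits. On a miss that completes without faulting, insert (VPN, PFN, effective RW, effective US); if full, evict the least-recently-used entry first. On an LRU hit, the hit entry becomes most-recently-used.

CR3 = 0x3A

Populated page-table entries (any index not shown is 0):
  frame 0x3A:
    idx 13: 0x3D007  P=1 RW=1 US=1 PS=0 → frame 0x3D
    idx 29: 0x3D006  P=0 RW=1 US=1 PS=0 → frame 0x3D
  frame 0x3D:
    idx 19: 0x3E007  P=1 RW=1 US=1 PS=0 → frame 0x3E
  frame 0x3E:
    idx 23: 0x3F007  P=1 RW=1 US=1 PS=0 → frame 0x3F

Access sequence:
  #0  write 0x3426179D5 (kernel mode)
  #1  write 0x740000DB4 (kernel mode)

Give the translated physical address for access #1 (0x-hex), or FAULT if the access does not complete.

Trace:
#0 VA=0x3426179D5 (w,kernel):
  L0 @0x3A[13] → 0x3D007  P=1,RW=1,US=1,PS=0
  L1 @0x3D[19] → 0x3E007  P=1,RW=1,US=1,PS=0
  L2 @0x3E[23] → 0x3F007  P=1,RW=1,US=1,PS=0
  ⇒ phys 0x3F9D5  [3 reads]
#1 VA=0x740000DB4 (w,kernel):
  L0 @0x3A[29] → 0x3D006  P=0,RW=1,US=1,PS=0
  → PAGE_NOT_PRESENT  (1 entries read)

Access #1 PA: FAULT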